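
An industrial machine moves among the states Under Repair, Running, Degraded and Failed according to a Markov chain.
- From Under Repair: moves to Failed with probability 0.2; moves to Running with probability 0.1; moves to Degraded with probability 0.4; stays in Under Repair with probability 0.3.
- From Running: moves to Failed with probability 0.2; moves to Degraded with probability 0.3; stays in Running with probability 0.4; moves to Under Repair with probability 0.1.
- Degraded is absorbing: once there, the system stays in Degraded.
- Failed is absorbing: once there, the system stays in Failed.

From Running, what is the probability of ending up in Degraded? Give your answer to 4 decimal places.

Let h(s) be the probability of absorption at Degraded starting from transient state s. Then h(Degraded) = 1 and h(Failed) = 0. By first-step analysis:
h(Under Repair) = 0.3·h(Under Repair) + 0.1·h(Running) + 0.4·1 + 0.2·0
h(Running) = 0.1·h(Under Repair) + 0.4·h(Running) + 0.3·1 + 0.2·0
Solving: h(Under Repair) = 0.6585, h(Running) = 0.6098.
Starting from Running, the probability is 0.6098.

0.6098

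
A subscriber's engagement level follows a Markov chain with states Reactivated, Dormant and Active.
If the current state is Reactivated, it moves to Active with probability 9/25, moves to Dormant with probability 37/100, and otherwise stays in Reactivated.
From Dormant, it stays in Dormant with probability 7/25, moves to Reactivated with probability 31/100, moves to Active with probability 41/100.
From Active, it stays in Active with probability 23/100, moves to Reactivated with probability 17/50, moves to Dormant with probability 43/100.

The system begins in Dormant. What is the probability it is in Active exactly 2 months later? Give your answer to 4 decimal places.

Sum over the intermediate state after 1 month:
P = P(Dormant→Reactivated)·P(Reactivated→Active) + P(Dormant→Dormant)·P(Dormant→Active) + P(Dormant→Active)·P(Active→Active)
  = 0.31×0.36 + 0.28×0.41 + 0.41×0.23
  = 0.1116 + 0.1148 + 0.0943 = 0.3207

0.3207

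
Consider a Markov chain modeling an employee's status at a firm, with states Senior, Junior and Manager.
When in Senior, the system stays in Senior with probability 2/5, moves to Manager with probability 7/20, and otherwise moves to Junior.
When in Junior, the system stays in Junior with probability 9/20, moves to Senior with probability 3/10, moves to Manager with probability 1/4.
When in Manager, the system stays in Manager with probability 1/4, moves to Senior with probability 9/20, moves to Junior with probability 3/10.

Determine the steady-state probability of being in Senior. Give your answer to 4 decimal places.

Let the stationary distribution be π with π = πP and π_1 + π_2 + π_3 = 1.
π_1 = 0.4·π_1 + 0.3·π_2 + 0.45·π_3
π_2 = 0.25·π_1 + 0.45·π_2 + 0.3·π_3
Solving with the normalization constraint gives π = (0.3814, 0.3305, 0.2881).
So the stationary probability of Senior is 0.3814.

0.3814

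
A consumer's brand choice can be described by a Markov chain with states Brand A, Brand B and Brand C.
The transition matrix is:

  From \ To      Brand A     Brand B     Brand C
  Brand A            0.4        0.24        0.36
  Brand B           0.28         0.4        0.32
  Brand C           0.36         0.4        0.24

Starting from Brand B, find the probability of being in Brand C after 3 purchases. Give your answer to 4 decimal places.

0.3091

Propagate the distribution vector 3 purchases from Brand B.
After 0 purchases: (0.0000, 1.0000, 0.0000)
After 1 purchase: (0.2800, 0.4000, 0.3200)
After 2 purchases: (0.3392, 0.3552, 0.3056)
After 3 purchases: (0.3452, 0.3457, 0.3091)
P(in Brand C after 3 purchases) = 0.3091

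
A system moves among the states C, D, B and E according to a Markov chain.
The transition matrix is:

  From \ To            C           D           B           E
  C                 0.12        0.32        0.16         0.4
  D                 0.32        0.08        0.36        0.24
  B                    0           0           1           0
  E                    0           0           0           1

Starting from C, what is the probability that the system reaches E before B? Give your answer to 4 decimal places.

Let h(s) be the probability of absorption at E starting from transient state s. Then h(E) = 1 and h(B) = 0. By first-step analysis:
h(C) = 0.12·h(C) + 0.32·h(D) + 0.16·0 + 0.4·1
h(D) = 0.32·h(C) + 0.08·h(D) + 0.36·0 + 0.24·1
Solving: h(C) = 0.6290, h(D) = 0.4796.
Starting from C, the probability is 0.6290.

0.6290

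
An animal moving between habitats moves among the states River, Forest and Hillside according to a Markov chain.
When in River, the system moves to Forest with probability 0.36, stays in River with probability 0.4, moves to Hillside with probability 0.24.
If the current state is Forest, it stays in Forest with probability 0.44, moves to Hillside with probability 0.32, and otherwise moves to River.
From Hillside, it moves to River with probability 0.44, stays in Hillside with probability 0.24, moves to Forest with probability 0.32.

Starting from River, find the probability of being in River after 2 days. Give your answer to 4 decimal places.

0.3520

Sum over the intermediate state after 1 day:
P = P(River→River)·P(River→River) + P(River→Forest)·P(Forest→River) + P(River→Hillside)·P(Hillside→River)
  = 0.4×0.4 + 0.36×0.24 + 0.24×0.44
  = 0.1600 + 0.0864 + 0.1056 = 0.3520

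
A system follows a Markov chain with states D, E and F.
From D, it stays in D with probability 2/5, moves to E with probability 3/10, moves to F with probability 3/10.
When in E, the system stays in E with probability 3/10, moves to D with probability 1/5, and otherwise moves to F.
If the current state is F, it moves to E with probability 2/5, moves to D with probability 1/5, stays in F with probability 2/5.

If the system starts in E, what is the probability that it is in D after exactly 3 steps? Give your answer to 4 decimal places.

0.2480

Propagate the distribution vector 3 steps from E.
After 0 steps: (0.0000, 1.0000, 0.0000)
After 1 step: (0.2000, 0.3000, 0.5000)
After 2 steps: (0.2400, 0.3500, 0.4100)
After 3 steps: (0.2480, 0.3410, 0.4110)
P(in D after 3 steps) = 0.2480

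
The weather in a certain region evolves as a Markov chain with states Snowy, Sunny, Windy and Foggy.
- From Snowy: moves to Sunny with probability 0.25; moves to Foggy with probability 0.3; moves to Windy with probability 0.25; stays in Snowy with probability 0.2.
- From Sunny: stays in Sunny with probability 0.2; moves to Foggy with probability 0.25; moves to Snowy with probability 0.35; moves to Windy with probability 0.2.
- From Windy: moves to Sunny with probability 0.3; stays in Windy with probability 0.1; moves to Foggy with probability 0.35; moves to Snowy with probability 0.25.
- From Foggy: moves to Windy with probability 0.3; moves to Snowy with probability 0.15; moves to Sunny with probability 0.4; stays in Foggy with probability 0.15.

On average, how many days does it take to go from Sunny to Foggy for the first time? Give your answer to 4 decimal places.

3.5229

Let t(s) be the expected number of days to first reach Foggy from state s, with t(Foggy) = 0. Conditioning on the first day:
t(Snowy) = 1 + 0.2·t(Snowy) + 0.25·t(Sunny) + 0.25·t(Windy)
t(Sunny) = 1 + 0.35·t(Snowy) + 0.2·t(Sunny) + 0.2·t(Windy)
t(Windy) = 1 + 0.25·t(Snowy) + 0.3·t(Sunny) + 0.1·t(Windy)
Solving: t(Snowy) = 3.3564, t(Sunny) = 3.5229, t(Windy) = 3.2178.
Expected days from Sunny to Foggy: 3.5229.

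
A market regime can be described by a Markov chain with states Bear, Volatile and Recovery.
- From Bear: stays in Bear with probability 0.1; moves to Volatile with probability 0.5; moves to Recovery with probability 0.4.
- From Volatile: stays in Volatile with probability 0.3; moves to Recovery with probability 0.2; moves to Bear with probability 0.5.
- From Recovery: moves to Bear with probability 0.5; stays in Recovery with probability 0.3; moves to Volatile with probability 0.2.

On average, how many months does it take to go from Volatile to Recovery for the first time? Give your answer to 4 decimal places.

Let t(s) be the expected number of months to first reach Recovery from state s, with t(Recovery) = 0. Conditioning on the first month:
t(Bear) = 1 + 0.1·t(Bear) + 0.5·t(Volatile)
t(Volatile) = 1 + 0.5·t(Bear) + 0.3·t(Volatile)
Solving: t(Bear) = 3.1579, t(Volatile) = 3.6842.
Expected months from Volatile to Recovery: 3.6842.

3.6842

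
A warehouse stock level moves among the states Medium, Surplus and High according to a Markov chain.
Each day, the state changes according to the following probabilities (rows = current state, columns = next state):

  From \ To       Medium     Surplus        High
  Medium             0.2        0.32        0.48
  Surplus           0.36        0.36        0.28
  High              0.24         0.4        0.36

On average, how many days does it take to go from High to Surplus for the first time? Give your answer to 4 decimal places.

Let t(s) be the expected number of days to first reach Surplus from state s, with t(Surplus) = 0. Conditioning on the first day:
t(Medium) = 1 + 0.2·t(Medium) + 0.48·t(High)
t(High) = 1 + 0.24·t(Medium) + 0.36·t(High)
Solving: t(Medium) = 2.8226, t(High) = 2.6210.
Expected days from High to Surplus: 2.6210.

2.6210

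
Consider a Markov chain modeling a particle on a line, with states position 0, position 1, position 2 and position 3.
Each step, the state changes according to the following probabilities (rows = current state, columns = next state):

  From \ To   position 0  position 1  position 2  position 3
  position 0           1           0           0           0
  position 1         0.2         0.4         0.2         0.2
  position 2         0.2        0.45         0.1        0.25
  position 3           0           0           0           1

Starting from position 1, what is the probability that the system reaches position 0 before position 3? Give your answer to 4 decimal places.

0.4889

Let h(s) be the probability of absorption at position 0 starting from transient state s. Then h(position 0) = 1 and h(position 3) = 0. By first-step analysis:
h(position 1) = 0.2·1 + 0.4·h(position 1) + 0.2·h(position 2) + 0.2·0
h(position 2) = 0.2·1 + 0.45·h(position 1) + 0.1·h(position 2) + 0.25·0
Solving: h(position 1) = 0.4889, h(position 2) = 0.4667.
Starting from position 1, the probability is 0.4889.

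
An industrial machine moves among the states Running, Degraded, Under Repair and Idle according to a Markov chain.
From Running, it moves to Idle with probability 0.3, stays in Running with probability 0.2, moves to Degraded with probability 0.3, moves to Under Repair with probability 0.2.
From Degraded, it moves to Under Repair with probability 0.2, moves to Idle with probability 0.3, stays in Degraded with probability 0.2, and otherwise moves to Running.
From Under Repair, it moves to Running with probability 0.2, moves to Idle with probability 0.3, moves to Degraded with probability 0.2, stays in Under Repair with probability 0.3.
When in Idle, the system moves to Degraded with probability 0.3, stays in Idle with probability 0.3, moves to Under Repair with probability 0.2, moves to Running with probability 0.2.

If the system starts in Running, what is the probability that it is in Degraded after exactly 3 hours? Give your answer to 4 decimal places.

Propagate the distribution vector 3 hours from Running.
After 0 hours: (1.0000, 0.0000, 0.0000, 0.0000)
After 1 hour: (0.2000, 0.3000, 0.2000, 0.3000)
After 2 hours: (0.2300, 0.2500, 0.2200, 0.3000)
After 3 hours: (0.2250, 0.2530, 0.2220, 0.3000)
P(in Degraded after 3 hours) = 0.2530

0.2530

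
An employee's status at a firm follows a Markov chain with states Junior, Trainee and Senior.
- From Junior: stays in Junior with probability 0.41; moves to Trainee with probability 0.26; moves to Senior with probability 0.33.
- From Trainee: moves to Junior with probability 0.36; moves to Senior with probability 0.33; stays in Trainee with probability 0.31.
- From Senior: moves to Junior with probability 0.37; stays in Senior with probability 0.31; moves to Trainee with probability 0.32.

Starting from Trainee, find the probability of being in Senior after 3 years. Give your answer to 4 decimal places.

0.3235

Propagate the distribution vector 3 years from Trainee.
After 0 years: (0.0000, 1.0000, 0.0000)
After 1 year: (0.3600, 0.3100, 0.3300)
After 2 years: (0.3813, 0.2953, 0.3234)
After 3 years: (0.3823, 0.2942, 0.3235)
P(in Senior after 3 years) = 0.3235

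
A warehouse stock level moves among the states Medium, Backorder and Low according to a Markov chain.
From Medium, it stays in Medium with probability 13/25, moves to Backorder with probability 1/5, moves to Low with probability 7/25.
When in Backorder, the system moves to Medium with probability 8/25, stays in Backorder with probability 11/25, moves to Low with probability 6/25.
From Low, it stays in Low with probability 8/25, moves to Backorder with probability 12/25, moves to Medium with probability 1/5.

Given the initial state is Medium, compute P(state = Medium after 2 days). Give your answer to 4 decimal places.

0.3904

Sum over the intermediate state after 1 day:
P = P(Medium→Medium)·P(Medium→Medium) + P(Medium→Backorder)·P(Backorder→Medium) + P(Medium→Low)·P(Low→Medium)
  = 0.52×0.52 + 0.2×0.32 + 0.28×0.2
  = 0.2704 + 0.0640 + 0.0560 = 0.3904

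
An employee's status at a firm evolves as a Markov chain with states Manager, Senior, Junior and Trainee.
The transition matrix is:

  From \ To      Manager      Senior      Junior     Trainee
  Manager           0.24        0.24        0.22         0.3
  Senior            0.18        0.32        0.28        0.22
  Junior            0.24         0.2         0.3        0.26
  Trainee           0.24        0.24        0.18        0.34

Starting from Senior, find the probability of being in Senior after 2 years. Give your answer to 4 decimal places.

0.2544

Propagate the distribution vector 2 years from Senior.
After 0 years: (0.0000, 1.0000, 0.0000, 0.0000)
After 1 year: (0.1800, 0.3200, 0.2800, 0.2200)
After 2 years: (0.2208, 0.2544, 0.2528, 0.2720)
P(in Senior after 2 years) = 0.2544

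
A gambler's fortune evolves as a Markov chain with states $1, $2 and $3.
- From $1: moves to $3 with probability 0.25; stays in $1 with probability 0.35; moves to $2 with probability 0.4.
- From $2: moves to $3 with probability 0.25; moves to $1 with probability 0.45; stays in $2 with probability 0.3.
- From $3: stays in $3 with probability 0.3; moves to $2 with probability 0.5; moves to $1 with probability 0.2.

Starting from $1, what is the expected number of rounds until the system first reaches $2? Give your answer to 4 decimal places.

Let t(s) be the expected number of rounds to first reach $2 from state s, with t($2) = 0. Conditioning on the first round:
t($1) = 1 + 0.35·t($1) + 0.25·t($3)
t($3) = 1 + 0.2·t($1) + 0.3·t($3)
Solving: t($1) = 2.3457, t($3) = 2.0988.
Expected rounds from $1 to $2: 2.3457.

2.3457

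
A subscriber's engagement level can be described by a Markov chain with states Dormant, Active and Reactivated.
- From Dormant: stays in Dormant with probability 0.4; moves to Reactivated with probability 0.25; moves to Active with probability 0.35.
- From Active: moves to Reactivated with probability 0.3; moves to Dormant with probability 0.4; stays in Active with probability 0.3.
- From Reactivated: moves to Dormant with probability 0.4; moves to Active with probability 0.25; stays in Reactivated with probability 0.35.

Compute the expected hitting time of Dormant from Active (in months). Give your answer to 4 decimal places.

Let t(s) be the expected number of months to first reach Dormant from state s, with t(Dormant) = 0. Conditioning on the first month:
t(Active) = 1 + 0.3·t(Active) + 0.3·t(Reactivated)
t(Reactivated) = 1 + 0.25·t(Active) + 0.35·t(Reactivated)
Solving: t(Active) = 2.5000, t(Reactivated) = 2.5000.
Expected months from Active to Dormant: 2.5000.

2.5000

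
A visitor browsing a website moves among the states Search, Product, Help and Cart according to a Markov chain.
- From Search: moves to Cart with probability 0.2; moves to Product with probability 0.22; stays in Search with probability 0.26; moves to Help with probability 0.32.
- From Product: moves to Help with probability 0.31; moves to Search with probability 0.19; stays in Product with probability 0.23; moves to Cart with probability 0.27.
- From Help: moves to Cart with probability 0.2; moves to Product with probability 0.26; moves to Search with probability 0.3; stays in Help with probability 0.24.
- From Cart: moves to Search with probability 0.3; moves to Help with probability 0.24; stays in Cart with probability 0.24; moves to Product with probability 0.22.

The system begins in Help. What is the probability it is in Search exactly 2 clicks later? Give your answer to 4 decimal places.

0.2594

Propagate the distribution vector 2 clicks from Help.
After 0 clicks: (0.0000, 0.0000, 1.0000, 0.0000)
After 1 click: (0.3000, 0.2600, 0.2400, 0.2000)
After 2 clicks: (0.2594, 0.2322, 0.2822, 0.2262)
P(in Search after 2 clicks) = 0.2594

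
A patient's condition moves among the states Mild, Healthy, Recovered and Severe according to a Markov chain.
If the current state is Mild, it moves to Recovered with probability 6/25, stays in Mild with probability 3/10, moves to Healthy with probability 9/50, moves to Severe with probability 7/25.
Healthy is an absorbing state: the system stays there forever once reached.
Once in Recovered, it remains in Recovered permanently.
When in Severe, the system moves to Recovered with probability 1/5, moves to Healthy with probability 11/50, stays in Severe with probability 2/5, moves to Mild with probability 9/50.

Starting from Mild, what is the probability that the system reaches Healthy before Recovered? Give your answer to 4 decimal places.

Let h(s) be the probability of absorption at Healthy starting from transient state s. Then h(Healthy) = 1 and h(Recovered) = 0. By first-step analysis:
h(Mild) = 0.3·h(Mild) + 0.18·1 + 0.24·0 + 0.28·h(Severe)
h(Severe) = 0.18·h(Mild) + 0.22·1 + 0.2·0 + 0.4·h(Severe)
Solving: h(Mild) = 0.4589, h(Severe) = 0.5043.
Starting from Mild, the probability is 0.4589.

0.4589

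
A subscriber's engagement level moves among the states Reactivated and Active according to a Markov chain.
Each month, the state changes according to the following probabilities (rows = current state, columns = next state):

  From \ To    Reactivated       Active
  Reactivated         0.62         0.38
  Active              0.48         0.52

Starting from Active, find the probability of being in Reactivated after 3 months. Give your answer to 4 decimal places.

0.5566

Propagate the distribution vector 3 months from Active.
After 0 months: (0.0000, 1.0000)
After 1 month: (0.4800, 0.5200)
After 2 months: (0.5472, 0.4528)
After 3 months: (0.5566, 0.4434)
P(in Reactivated after 3 months) = 0.5566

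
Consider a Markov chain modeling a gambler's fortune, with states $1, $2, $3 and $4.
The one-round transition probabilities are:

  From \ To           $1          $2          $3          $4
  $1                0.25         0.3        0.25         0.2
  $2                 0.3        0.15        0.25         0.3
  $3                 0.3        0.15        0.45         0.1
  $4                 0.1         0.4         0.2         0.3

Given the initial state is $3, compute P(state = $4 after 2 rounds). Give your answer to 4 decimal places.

Propagate the distribution vector 2 rounds from $3.
After 0 rounds: (0.0000, 0.0000, 1.0000, 0.0000)
After 1 round: (0.3000, 0.1500, 0.4500, 0.1000)
After 2 rounds: (0.2650, 0.2200, 0.3350, 0.1800)
P(in $4 after 2 rounds) = 0.1800

0.1800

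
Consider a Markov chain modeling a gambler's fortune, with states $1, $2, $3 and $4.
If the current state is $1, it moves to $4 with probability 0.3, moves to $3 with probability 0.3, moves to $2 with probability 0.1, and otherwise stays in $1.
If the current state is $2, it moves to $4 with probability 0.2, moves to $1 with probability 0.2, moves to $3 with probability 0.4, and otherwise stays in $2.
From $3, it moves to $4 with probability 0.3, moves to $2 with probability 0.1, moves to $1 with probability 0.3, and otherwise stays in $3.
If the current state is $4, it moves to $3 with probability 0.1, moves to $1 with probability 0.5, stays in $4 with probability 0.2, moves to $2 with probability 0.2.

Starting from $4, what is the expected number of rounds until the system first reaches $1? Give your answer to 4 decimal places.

2.4556

Let t(s) be the expected number of rounds to first reach $1 from state s, with t($1) = 0. Conditioning on the first round:
t($2) = 1 + 0.2·t($2) + 0.4·t($3) + 0.2·t($4)
t($3) = 1 + 0.1·t($2) + 0.3·t($3) + 0.3·t($4)
t($4) = 1 + 0.2·t($2) + 0.1·t($3) + 0.2·t($4)
Solving: t($2) = 3.3432, t($3) = 2.9586, t($4) = 2.4556.
Expected rounds from $4 to $1: 2.4556.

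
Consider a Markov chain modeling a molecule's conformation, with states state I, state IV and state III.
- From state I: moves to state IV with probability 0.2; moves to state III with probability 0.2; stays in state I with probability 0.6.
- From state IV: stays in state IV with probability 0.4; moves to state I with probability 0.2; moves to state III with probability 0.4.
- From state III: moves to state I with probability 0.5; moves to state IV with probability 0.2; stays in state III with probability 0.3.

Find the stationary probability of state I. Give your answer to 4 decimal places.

0.4722

Let the stationary distribution be π with π = πP and π_1 + π_2 + π_3 = 1.
π_1 = 0.6·π_1 + 0.2·π_2 + 0.5·π_3
π_2 = 0.2·π_1 + 0.4·π_2 + 0.2·π_3
Solving with the normalization constraint gives π = (0.4722, 0.2500, 0.2778).
So the stationary probability of state I is 0.4722.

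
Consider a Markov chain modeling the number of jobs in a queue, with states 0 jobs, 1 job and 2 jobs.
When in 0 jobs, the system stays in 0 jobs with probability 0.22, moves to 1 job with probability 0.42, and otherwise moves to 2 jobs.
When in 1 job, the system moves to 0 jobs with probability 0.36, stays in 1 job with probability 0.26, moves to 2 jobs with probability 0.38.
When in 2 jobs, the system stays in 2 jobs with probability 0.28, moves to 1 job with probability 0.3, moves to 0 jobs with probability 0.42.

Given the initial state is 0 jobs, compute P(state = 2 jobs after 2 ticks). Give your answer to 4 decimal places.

Sum over the intermediate state after 1 tick:
P = P(0 jobs→0 jobs)·P(0 jobs→2 jobs) + P(0 jobs→1 job)·P(1 job→2 jobs) + P(0 jobs→2 jobs)·P(2 jobs→2 jobs)
  = 0.22×0.36 + 0.42×0.38 + 0.36×0.28
  = 0.0792 + 0.1596 + 0.1008 = 0.3396

0.3396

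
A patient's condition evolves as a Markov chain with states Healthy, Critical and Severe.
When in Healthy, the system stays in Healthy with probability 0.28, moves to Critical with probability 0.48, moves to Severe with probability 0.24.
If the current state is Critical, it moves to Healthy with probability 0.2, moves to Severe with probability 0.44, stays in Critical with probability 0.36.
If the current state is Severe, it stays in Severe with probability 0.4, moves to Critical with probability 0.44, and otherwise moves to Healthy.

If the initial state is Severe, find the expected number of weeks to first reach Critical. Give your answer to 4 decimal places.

Let t(s) be the expected number of weeks to first reach Critical from state s, with t(Critical) = 0. Conditioning on the first week:
t(Healthy) = 1 + 0.28·t(Healthy) + 0.24·t(Severe)
t(Severe) = 1 + 0.16·t(Healthy) + 0.4·t(Severe)
Solving: t(Healthy) = 2.1341, t(Severe) = 2.2358.
Expected weeks from Severe to Critical: 2.2358.

2.2358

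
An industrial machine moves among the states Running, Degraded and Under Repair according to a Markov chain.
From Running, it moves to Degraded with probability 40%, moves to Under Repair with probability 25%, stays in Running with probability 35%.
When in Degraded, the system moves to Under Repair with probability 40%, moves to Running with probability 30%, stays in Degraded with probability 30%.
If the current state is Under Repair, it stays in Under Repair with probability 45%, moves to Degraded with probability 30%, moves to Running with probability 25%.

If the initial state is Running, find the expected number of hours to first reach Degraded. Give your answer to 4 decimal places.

Let t(s) be the expected number of hours to first reach Degraded from state s, with t(Degraded) = 0. Conditioning on the first hour:
t(Running) = 1 + 0.35·t(Running) + 0.25·t(Under Repair)
t(Under Repair) = 1 + 0.25·t(Running) + 0.45·t(Under Repair)
Solving: t(Running) = 2.7119, t(Under Repair) = 3.0508.
Expected hours from Running to Degraded: 2.7119.

2.7119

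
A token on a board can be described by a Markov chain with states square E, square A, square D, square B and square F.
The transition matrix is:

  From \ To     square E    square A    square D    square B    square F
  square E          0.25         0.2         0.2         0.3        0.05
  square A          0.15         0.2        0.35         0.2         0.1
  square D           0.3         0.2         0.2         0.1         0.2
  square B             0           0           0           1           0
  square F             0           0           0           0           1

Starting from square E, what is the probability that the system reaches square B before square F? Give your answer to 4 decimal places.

0.7123

Let h(s) be the probability of absorption at square B starting from transient state s. Then h(square B) = 1 and h(square F) = 0. By first-step analysis:
h(square E) = 0.25·h(square E) + 0.2·h(square A) + 0.2·h(square D) + 0.3·1 + 0.05·0
h(square A) = 0.15·h(square E) + 0.2·h(square A) + 0.35·h(square D) + 0.2·1 + 0.1·0
h(square D) = 0.3·h(square E) + 0.2·h(square A) + 0.2·h(square D) + 0.1·1 + 0.2·0
Solving: h(square E) = 0.7123, h(square A) = 0.6233, h(square D) = 0.5479.
Starting from square E, the probability is 0.7123.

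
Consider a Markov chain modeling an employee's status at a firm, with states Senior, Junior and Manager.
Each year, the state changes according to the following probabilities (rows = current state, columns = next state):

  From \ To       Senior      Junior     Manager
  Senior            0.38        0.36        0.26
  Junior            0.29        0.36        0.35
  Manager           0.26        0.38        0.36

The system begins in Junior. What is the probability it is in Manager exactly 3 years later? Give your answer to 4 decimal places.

0.3258

Propagate the distribution vector 3 years from Junior.
After 0 years: (0.0000, 1.0000, 0.0000)
After 1 year: (0.2900, 0.3600, 0.3500)
After 2 years: (0.3056, 0.3670, 0.3274)
After 3 years: (0.3077, 0.3665, 0.3258)
P(in Manager after 3 years) = 0.3258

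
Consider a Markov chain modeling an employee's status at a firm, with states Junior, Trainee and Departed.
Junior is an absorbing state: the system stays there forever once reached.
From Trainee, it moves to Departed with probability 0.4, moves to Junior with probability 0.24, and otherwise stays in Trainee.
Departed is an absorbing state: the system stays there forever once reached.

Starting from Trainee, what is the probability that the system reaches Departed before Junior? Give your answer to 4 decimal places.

0.6250

Let h(s) be the probability of absorption at Departed starting from transient state s. Then h(Departed) = 1 and h(Junior) = 0. By first-step analysis:
h(Trainee) = 0.24·0 + 0.36·h(Trainee) + 0.4·1
Solving: h(Trainee) = 0.6250.
Starting from Trainee, the probability is 0.6250.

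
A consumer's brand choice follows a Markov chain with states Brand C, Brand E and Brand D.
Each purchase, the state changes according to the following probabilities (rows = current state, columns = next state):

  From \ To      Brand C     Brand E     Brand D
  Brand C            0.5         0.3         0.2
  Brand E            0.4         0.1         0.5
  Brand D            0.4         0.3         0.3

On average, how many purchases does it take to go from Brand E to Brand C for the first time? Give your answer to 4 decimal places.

2.5000

Let t(s) be the expected number of purchases to first reach Brand C from state s, with t(Brand C) = 0. Conditioning on the first purchase:
t(Brand E) = 1 + 0.1·t(Brand E) + 0.5·t(Brand D)
t(Brand D) = 1 + 0.3·t(Brand E) + 0.3·t(Brand D)
Solving: t(Brand E) = 2.5000, t(Brand D) = 2.5000.
Expected purchases from Brand E to Brand C: 2.5000.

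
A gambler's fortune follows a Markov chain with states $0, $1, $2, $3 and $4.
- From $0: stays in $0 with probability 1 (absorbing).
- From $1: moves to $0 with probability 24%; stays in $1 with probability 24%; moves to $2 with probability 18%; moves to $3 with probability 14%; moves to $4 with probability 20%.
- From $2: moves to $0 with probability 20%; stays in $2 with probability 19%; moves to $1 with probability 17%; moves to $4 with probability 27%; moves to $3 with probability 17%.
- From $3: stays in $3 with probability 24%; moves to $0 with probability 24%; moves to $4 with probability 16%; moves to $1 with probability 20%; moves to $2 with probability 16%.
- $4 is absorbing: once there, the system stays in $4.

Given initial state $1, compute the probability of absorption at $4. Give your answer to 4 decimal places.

Let h(s) be the probability of absorption at $4 starting from transient state s. Then h($4) = 1 and h($0) = 0. By first-step analysis:
h($1) = 0.24·0 + 0.24·h($1) + 0.18·h($2) + 0.14·h($3) + 0.2·1
h($2) = 0.2·0 + 0.17·h($1) + 0.19·h($2) + 0.17·h($3) + 0.27·1
h($3) = 0.24·0 + 0.2·h($1) + 0.16·h($2) + 0.24·h($3) + 0.16·1
Solving: h($1) = 0.4694, h($2) = 0.5252, h($3) = 0.4446.
Starting from $1, the probability is 0.4694.

0.4694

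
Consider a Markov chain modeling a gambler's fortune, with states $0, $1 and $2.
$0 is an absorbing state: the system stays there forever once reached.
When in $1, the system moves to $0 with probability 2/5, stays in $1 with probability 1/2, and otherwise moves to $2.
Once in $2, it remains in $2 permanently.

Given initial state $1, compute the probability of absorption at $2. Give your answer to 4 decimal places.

Let h(s) be the probability of absorption at $2 starting from transient state s. Then h($2) = 1 and h($0) = 0. By first-step analysis:
h($1) = 0.4·0 + 0.5·h($1) + 0.1·1
Solving: h($1) = 0.2000.
Starting from $1, the probability is 0.2000.

0.2000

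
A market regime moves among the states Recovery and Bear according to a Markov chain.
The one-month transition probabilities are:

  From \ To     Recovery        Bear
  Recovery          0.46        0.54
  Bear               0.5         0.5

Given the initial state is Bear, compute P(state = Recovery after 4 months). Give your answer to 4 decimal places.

0.4808

Propagate the distribution vector 4 months from Bear.
After 0 months: (0.0000, 1.0000)
After 1 month: (0.5000, 0.5000)
After 2 months: (0.4800, 0.5200)
After 3 months: (0.4808, 0.5192)
After 4 months: (0.4808, 0.5192)
P(in Recovery after 4 months) = 0.4808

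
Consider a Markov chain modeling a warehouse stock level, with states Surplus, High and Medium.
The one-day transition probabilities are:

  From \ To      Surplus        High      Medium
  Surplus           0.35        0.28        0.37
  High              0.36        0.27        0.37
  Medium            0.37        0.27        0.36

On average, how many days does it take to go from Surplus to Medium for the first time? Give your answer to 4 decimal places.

2.7027

Let t(s) be the expected number of days to first reach Medium from state s, with t(Medium) = 0. Conditioning on the first day:
t(Surplus) = 1 + 0.35·t(Surplus) + 0.28·t(High)
t(High) = 1 + 0.36·t(Surplus) + 0.27·t(High)
Solving: t(Surplus) = 2.7027, t(High) = 2.7027.
Expected days from Surplus to Medium: 2.7027.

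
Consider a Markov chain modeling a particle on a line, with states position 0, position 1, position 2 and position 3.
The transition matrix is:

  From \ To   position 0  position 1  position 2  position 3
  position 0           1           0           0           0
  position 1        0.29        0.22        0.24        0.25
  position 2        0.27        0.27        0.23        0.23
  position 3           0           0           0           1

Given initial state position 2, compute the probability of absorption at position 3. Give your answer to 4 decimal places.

Let h(s) be the probability of absorption at position 3 starting from transient state s. Then h(position 3) = 1 and h(position 0) = 0. By first-step analysis:
h(position 1) = 0.29·0 + 0.22·h(position 1) + 0.24·h(position 2) + 0.25·1
h(position 2) = 0.27·0 + 0.27·h(position 1) + 0.23·h(position 2) + 0.23·1
Solving: h(position 1) = 0.4623, h(position 2) = 0.4608.
Starting from position 2, the probability is 0.4608.

0.4608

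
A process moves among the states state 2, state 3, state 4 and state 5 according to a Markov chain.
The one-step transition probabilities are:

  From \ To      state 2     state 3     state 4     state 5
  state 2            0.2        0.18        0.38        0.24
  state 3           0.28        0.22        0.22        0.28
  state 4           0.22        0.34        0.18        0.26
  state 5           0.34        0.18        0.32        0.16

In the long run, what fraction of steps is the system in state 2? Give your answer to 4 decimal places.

Let the stationary distribution be π with π = πP and π_1 + π_2 + π_3 + π_4 = 1.
π_1 = 0.2·π_1 + 0.28·π_2 + 0.22·π_3 + 0.34·π_4
π_2 = 0.18·π_1 + 0.22·π_2 + 0.34·π_3 + 0.18·π_4
π_3 = 0.38·π_1 + 0.22·π_2 + 0.18·π_3 + 0.32·π_4
Solving with the normalization constraint gives π = (0.2572, 0.2331, 0.2738, 0.2359).
So the stationary probability of state 2 is 0.2572.

0.2572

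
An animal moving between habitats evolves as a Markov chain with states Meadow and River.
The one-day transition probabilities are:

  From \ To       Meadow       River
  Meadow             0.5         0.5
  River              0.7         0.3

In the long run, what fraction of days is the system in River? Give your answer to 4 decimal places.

Let the stationary distribution be π with π = πP and π_1 + π_2 = 1.
π_1 = 0.5·π_1 + 0.7·π_2
Solving with the normalization constraint gives π = (0.5833, 0.4167).
So the stationary probability of River is 0.4167.

0.4167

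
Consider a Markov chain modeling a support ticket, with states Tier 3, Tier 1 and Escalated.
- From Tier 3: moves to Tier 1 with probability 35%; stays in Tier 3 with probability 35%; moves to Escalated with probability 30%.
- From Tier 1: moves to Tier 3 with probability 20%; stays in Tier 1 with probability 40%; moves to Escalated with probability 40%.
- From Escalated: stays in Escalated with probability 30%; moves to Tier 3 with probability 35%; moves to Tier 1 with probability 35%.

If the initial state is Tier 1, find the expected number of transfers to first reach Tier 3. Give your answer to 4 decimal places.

3.9286

Let t(s) be the expected number of transfers to first reach Tier 3 from state s, with t(Tier 3) = 0. Conditioning on the first transfer:
t(Tier 1) = 1 + 0.4·t(Tier 1) + 0.4·t(Escalated)
t(Escalated) = 1 + 0.35·t(Tier 1) + 0.3·t(Escalated)
Solving: t(Tier 1) = 3.9286, t(Escalated) = 3.3929.
Expected transfers from Tier 1 to Tier 3: 3.9286.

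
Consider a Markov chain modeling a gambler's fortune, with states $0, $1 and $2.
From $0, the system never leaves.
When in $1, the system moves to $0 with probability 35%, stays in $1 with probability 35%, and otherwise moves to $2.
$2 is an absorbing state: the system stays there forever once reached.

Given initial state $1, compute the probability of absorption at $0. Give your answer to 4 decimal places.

Let h(s) be the probability of absorption at $0 starting from transient state s. Then h($0) = 1 and h($2) = 0. By first-step analysis:
h($1) = 0.35·1 + 0.35·h($1) + 0.3·0
Solving: h($1) = 0.5385.
Starting from $1, the probability is 0.5385.

0.5385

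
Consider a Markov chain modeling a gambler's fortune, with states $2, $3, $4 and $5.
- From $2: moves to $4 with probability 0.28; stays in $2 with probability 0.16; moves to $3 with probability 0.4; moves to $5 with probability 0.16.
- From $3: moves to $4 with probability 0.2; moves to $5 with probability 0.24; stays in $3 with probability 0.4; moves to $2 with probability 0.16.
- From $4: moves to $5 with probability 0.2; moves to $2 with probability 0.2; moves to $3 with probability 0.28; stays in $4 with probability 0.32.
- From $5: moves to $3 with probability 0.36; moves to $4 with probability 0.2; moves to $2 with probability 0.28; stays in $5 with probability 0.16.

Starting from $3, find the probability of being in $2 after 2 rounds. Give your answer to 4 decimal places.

Propagate the distribution vector 2 rounds from $3.
After 0 rounds: (0.0000, 1.0000, 0.0000, 0.0000)
After 1 round: (0.1600, 0.4000, 0.2000, 0.2400)
After 2 rounds: (0.1968, 0.3664, 0.2368, 0.2000)
P(in $2 after 2 rounds) = 0.1968

0.1968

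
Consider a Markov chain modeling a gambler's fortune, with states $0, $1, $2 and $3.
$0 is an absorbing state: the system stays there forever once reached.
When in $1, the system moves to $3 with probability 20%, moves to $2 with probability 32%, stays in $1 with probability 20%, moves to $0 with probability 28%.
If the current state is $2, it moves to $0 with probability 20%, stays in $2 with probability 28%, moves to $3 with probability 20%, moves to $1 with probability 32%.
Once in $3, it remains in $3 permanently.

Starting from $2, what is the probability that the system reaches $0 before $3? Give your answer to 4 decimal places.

Let h(s) be the probability of absorption at $0 starting from transient state s. Then h($0) = 1 and h($3) = 0. By first-step analysis:
h($1) = 0.28·1 + 0.2·h($1) + 0.32·h($2) + 0.2·0
h($2) = 0.2·1 + 0.32·h($1) + 0.28·h($2) + 0.2·0
Solving: h($1) = 0.5608, h($2) = 0.5270.
Starting from $2, the probability is 0.5270.

0.5270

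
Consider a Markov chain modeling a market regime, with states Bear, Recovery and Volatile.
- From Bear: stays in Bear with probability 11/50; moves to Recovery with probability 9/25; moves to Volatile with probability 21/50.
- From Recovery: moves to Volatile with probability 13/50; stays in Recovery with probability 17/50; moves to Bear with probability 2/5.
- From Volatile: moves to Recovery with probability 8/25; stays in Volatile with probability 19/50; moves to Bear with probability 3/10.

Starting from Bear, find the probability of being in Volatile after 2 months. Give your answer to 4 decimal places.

0.3456

Sum over the intermediate state after 1 month:
P = P(Bear→Bear)·P(Bear→Volatile) + P(Bear→Recovery)·P(Recovery→Volatile) + P(Bear→Volatile)·P(Volatile→Volatile)
  = 0.22×0.42 + 0.36×0.26 + 0.42×0.38
  = 0.0924 + 0.0936 + 0.1596 = 0.3456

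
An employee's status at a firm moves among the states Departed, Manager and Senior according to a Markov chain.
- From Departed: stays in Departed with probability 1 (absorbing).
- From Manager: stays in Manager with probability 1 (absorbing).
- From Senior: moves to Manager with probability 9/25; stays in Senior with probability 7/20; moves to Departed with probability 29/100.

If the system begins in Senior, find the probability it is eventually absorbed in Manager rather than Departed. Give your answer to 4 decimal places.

0.5538

Let h(s) be the probability of absorption at Manager starting from transient state s. Then h(Manager) = 1 and h(Departed) = 0. By first-step analysis:
h(Senior) = 0.29·0 + 0.36·1 + 0.35·h(Senior)
Solving: h(Senior) = 0.5538.
Starting from Senior, the probability is 0.5538.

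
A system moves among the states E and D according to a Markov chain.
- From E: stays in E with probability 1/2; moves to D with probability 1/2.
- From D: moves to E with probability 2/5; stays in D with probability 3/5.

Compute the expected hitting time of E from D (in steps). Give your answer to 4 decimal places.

2.5000

Let t(s) be the expected number of steps to first reach E from state s, with t(E) = 0. Conditioning on the first step:
t(D) = 1 + 0.6·t(D)
Solving: t(D) = 2.5000.
Expected steps from D to E: 2.5000.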